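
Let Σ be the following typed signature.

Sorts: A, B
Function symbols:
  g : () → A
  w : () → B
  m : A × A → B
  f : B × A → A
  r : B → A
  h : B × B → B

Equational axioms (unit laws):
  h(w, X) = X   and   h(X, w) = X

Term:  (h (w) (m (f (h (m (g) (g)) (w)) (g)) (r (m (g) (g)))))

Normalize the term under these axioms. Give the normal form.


1. (h (w) (m (f (h (m (g) (g)) (w)) (g)) (r (m (g) (g)))))  →  (m (f (h (m (g) (g)) (w)) (g)) (r (m (g) (g))))
2. (m (f (h (m (g) (g)) (w)) (g)) (r (m (g) (g))))  →  (m (f (m (g) (g)) (g)) (r (m (g) (g))))

normal form = (m (f (m (g) (g)) (g)) (r (m (g) (g))))


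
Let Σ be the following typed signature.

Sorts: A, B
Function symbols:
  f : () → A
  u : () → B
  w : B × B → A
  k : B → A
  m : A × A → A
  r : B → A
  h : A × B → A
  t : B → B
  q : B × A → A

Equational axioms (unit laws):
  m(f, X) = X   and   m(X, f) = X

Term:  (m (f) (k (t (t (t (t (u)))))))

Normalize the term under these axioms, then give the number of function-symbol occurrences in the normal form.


size = 6

1. (m (f) (k (t (t (t (t (u)))))))  →  (k (t (t (t (t (u))))))
normal form: (k (t (t (t (t (u))))))


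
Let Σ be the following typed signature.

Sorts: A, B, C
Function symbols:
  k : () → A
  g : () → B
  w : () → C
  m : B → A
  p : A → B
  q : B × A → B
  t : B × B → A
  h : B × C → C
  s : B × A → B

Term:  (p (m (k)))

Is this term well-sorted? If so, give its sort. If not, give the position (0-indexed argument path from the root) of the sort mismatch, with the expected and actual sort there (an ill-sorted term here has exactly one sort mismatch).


ill-sorted at position [0, 0]: expected B, got A

    (k) : A
  (m (k)) : ✗ arg 0 at [0, 0] has sort A, expected B


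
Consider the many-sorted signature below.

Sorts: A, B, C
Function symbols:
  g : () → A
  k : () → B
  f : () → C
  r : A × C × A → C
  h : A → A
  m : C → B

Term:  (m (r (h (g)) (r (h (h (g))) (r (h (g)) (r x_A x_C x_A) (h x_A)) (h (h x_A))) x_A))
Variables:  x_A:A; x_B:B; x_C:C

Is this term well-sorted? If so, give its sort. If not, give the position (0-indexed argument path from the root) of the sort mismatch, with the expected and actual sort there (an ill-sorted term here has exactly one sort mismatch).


      (g) : A
    (h (g)) : A
          (g) : A
        (h (g)) : A
      (h (h (g))) : A
          (g) : A
        (h (g)) : A
          x_A : A
          x_C : C
          x_A : A
        (r x_A x_C x_A) : C
          x_A : A
        (h x_A) : A
      (r (h (g)) (r x_A x_C x_A) (h x_A)) : C
          x_A : A
        (h x_A) : A
      (h (h x_A)) : A
    (r (h (h (g))) (r (h (g)) (r x_A x_C x_A) (h x_A)) (h (h x_A))) : C
    x_A : A
  (r (h (g)) (r (h (h (g))) (r (h (g)) (r x_A x_C x_A) (h x_A)) (h (h x_A))) x_A) : C
(m (r (h (g)) (r (h (h (g))) (r (h (g)) (r x_A x_C x_A) (h x_A)) (h (h x_A))) x_A)) : B

well-sorted; sort = B


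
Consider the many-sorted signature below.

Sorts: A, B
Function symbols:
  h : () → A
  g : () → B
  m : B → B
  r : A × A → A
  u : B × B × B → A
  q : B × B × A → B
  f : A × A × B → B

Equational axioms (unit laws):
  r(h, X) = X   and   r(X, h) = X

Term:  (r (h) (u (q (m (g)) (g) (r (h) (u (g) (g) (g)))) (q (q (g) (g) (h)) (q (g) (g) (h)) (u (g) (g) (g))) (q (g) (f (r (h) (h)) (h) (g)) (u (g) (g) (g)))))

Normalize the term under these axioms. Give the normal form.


normal form = (u (q (m (g)) (g) (u (g) (g) (g))) (q (q (g) (g) (h)) (q (g) (g) (h)) (u (g) (g) (g))) (q (g) (f (h) (h) (g)) (u (g) (g) (g))))

1. (r (h) (u (q (m (g)) (g) (r (h) (u (g) (g) (g)))) (q (q (g) (g) (h)) (q (g) (g) (h)) (u (g) (g) (g))) (q (g) (f (r (h) (h)) (h) (g)) (u (g) (g) (g)))))  →  (u (q (m (g)) (g) (r (h) (u (g) (g) (g)))) (q (q (g) (g) (h)) (q (g) (g) (h)) (u (g) (g) (g))) (q (g) (f (r (h) (h)) (h) (g)) (u (g) (g) (g))))
2. (u (q (m (g)) (g) (r (h) (u (g) (g) (g)))) (q (q (g) (g) (h)) (q (g) (g) (h)) (u (g) (g) (g))) (q (g) (f (r (h) (h)) (h) (g)) (u (g) (g) (g))))  →  (u (q (m (g)) (g) (u (g) (g) (g))) (q (q (g) (g) (h)) (q (g) (g) (h)) (u (g) (g) (g))) (q (g) (f (r (h) (h)) (h) (g)) (u (g) (g) (g))))
3. (u (q (m (g)) (g) (u (g) (g) (g))) (q (q (g) (g) (h)) (q (g) (g) (h)) (u (g) (g) (g))) (q (g) (f (r (h) (h)) (h) (g)) (u (g) (g) (g))))  →  (u (q (m (g)) (g) (u (g) (g) (g))) (q (q (g) (g) (h)) (q (g) (g) (h)) (u (g) (g) (g))) (q (g) (f (h) (h) (g)) (u (g) (g) (g))))


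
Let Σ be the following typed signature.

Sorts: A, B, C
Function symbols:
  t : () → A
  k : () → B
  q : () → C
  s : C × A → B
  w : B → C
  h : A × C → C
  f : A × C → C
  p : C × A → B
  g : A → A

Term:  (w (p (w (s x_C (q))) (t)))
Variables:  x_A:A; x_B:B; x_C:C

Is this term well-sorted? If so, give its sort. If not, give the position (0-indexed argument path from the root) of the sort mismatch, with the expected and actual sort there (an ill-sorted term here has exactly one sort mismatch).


        x_C : C
        (q) : C
      (s x_C (q)) : ✗ arg 1 at [0, 0, 0, 1] has sort C, expected A
    (t) : A

ill-sorted at position [0, 0, 0, 1]: expected A, got C


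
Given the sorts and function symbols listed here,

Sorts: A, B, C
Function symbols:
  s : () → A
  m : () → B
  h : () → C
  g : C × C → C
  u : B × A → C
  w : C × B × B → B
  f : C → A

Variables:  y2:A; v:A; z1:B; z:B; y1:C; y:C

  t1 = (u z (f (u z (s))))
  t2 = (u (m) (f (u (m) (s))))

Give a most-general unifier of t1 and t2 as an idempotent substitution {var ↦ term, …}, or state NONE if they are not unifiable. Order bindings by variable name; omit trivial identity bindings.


{z ↦ (m)}


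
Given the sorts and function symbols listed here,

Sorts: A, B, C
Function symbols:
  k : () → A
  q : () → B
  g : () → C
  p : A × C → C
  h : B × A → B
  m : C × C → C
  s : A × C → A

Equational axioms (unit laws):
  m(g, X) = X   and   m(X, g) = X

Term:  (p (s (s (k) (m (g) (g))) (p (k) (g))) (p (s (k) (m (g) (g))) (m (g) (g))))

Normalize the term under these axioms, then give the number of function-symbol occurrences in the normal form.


size = 13

1. (p (s (s (k) (m (g) (g))) (p (k) (g))) (p (s (k) (m (g) (g))) (m (g) (g))))  →  (p (s (s (k) (g)) (p (k) (g))) (p (s (k) (m (g) (g))) (m (g) (g))))
2. (p (s (s (k) (g)) (p (k) (g))) (p (s (k) (m (g) (g))) (m (g) (g))))  →  (p (s (s (k) (g)) (p (k) (g))) (p (s (k) (g)) (m (g) (g))))
3. (p (s (s (k) (g)) (p (k) (g))) (p (s (k) (g)) (m (g) (g))))  →  (p (s (s (k) (g)) (p (k) (g))) (p (s (k) (g)) (g)))
normal form: (p (s (s (k) (g)) (p (k) (g))) (p (s (k) (g)) (g)))


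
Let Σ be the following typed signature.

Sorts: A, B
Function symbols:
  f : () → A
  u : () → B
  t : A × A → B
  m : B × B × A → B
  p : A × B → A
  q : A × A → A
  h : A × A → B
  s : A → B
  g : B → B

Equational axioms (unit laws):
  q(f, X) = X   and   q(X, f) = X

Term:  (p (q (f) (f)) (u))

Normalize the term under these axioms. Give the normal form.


1. (p (q (f) (f)) (u))  →  (p (f) (u))

normal form = (p (f) (u))


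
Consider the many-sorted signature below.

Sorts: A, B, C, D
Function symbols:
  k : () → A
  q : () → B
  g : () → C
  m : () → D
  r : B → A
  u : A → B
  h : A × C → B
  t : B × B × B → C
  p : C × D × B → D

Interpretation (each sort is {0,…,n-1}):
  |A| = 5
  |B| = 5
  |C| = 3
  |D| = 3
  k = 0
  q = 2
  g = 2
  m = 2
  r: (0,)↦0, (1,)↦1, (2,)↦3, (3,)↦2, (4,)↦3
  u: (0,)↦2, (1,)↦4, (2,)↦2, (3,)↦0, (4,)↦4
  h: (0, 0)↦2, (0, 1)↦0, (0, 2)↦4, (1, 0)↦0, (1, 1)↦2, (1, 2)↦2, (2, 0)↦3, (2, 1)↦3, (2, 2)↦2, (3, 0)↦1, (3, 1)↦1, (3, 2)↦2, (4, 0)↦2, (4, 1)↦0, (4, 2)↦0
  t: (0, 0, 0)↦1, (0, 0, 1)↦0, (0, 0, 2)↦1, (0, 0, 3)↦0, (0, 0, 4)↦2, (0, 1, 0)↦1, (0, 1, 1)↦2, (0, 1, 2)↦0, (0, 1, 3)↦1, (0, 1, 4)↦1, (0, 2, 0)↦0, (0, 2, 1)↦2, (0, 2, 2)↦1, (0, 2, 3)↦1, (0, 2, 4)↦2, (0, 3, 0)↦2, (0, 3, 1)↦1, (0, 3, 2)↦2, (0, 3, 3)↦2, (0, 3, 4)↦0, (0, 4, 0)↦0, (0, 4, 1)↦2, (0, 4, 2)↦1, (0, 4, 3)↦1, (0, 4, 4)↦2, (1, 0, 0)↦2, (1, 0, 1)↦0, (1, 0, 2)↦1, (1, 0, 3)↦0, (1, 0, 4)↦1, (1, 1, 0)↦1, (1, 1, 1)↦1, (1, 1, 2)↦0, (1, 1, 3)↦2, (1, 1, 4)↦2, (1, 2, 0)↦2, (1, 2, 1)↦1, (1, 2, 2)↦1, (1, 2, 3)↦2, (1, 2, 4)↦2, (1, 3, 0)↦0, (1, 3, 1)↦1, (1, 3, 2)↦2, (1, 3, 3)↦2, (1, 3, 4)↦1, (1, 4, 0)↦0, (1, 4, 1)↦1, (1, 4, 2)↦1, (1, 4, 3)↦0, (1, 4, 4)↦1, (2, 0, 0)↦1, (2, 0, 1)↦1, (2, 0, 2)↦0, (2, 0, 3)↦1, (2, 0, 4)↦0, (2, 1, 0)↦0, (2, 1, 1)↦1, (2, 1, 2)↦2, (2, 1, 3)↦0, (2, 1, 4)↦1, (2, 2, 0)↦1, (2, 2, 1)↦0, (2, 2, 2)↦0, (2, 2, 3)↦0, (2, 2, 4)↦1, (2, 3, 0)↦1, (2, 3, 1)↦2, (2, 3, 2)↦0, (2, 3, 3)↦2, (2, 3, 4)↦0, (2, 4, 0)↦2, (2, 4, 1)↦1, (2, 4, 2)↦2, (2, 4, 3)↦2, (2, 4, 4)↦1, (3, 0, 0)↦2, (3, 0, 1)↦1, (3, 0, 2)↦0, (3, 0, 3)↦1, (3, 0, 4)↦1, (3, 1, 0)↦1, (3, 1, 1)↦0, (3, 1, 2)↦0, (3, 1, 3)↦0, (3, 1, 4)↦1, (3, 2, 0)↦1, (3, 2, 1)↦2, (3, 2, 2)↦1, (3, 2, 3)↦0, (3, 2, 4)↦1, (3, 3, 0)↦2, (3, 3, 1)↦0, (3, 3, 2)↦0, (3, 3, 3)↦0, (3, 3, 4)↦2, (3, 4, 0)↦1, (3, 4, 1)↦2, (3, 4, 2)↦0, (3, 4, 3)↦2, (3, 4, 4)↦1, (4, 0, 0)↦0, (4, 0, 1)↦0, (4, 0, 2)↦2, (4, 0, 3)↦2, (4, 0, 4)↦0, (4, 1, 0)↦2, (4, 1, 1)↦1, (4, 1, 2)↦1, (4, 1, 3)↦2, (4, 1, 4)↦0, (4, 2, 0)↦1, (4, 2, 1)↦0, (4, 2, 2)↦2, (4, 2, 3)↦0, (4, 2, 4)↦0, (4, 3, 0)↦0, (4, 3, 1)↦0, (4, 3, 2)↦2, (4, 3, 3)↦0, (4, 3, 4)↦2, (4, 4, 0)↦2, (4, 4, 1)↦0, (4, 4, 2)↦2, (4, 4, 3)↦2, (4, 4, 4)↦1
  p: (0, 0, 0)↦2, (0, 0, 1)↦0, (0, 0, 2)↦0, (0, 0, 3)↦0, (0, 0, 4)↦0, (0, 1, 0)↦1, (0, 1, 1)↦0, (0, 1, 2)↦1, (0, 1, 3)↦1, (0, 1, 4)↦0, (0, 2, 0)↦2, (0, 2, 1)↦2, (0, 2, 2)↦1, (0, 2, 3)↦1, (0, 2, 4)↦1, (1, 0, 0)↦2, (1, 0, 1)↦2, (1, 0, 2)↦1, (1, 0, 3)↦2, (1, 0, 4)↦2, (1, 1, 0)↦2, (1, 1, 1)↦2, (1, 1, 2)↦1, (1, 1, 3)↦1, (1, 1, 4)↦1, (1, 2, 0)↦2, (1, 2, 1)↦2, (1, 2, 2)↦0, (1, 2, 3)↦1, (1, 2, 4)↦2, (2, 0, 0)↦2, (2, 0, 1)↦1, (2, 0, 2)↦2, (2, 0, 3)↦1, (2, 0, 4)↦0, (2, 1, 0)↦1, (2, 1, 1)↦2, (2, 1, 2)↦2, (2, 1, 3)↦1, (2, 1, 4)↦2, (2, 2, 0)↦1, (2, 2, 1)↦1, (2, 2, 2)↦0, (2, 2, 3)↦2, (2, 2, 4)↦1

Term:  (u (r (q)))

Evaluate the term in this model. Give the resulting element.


  q = 2
  (r (q)) = r(2,) = 3
  (u (r (q))) = u(3,) = 0

value = 0


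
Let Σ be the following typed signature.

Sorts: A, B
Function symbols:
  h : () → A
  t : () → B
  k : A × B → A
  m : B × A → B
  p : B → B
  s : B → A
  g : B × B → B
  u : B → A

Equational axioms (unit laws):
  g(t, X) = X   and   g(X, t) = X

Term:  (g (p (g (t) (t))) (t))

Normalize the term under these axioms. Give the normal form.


normal form = (p (t))

1. (g (p (g (t) (t))) (t))  →  (p (g (t) (t)))
2. (p (g (t) (t)))  →  (p (t))


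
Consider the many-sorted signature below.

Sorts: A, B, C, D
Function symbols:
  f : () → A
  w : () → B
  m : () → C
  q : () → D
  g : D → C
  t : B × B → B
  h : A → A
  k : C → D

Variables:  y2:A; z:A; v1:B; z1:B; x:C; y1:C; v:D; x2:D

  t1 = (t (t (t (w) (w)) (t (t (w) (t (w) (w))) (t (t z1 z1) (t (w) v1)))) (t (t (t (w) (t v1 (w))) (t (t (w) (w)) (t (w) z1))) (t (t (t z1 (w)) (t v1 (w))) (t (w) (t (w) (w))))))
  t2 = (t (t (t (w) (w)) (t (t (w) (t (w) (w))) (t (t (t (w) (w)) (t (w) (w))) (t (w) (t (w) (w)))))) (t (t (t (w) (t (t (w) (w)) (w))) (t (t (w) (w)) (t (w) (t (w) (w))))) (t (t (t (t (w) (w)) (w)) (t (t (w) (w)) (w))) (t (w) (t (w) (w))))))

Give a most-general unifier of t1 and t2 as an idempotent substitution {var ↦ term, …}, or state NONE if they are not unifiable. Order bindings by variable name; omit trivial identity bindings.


{v1 ↦ (t (w) (w)), z1 ↦ (t (w) (w))}


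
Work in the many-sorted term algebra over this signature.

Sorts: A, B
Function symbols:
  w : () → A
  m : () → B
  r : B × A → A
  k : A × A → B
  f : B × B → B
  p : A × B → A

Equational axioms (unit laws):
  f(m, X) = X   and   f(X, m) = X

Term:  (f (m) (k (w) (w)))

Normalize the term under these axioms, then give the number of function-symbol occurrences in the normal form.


size = 3

1. (f (m) (k (w) (w)))  →  (k (w) (w))
normal form: (k (w) (w))


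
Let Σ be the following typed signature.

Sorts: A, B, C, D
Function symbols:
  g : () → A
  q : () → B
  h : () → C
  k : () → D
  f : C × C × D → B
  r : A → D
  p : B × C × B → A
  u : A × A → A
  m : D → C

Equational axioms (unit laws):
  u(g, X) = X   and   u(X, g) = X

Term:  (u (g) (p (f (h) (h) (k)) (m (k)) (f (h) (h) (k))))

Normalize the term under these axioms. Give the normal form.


1. (u (g) (p (f (h) (h) (k)) (m (k)) (f (h) (h) (k))))  →  (p (f (h) (h) (k)) (m (k)) (f (h) (h) (k)))

normal form = (p (f (h) (h) (k)) (m (k)) (f (h) (h) (k)))


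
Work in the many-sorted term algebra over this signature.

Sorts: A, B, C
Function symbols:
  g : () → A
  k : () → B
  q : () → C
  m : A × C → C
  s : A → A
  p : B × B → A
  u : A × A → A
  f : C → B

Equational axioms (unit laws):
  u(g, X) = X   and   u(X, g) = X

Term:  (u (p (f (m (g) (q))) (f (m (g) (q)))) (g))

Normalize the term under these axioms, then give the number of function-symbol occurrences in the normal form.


1. (u (p (f (m (g) (q))) (f (m (g) (q)))) (g))  →  (p (f (m (g) (q))) (f (m (g) (q))))
normal form: (p (f (m (g) (q))) (f (m (g) (q))))

size = 9


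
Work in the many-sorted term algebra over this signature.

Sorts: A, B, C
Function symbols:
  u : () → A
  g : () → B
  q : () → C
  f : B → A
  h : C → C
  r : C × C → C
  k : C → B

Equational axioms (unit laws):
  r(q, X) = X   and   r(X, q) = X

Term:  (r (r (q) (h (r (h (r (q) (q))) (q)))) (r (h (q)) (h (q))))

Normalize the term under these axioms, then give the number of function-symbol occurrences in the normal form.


1. (r (r (q) (h (r (h (r (q) (q))) (q)))) (r (h (q)) (h (q))))  →  (r (h (r (h (r (q) (q))) (q))) (r (h (q)) (h (q))))
2. (r (h (r (h (r (q) (q))) (q))) (r (h (q)) (h (q))))  →  (r (h (h (r (q) (q)))) (r (h (q)) (h (q))))
3. (r (h (h (r (q) (q)))) (r (h (q)) (h (q))))  →  (r (h (h (q))) (r (h (q)) (h (q))))
normal form: (r (h (h (q))) (r (h (q)) (h (q))))

size = 9


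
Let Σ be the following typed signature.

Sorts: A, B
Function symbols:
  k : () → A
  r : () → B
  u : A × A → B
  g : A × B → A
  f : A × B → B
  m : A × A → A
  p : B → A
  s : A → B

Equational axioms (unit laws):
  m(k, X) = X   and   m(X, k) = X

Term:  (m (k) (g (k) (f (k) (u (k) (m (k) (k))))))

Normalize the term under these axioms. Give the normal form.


normal form = (g (k) (f (k) (u (k) (k))))

1. (m (k) (g (k) (f (k) (u (k) (m (k) (k))))))  →  (g (k) (f (k) (u (k) (m (k) (k)))))
2. (g (k) (f (k) (u (k) (m (k) (k)))))  →  (g (k) (f (k) (u (k) (k))))


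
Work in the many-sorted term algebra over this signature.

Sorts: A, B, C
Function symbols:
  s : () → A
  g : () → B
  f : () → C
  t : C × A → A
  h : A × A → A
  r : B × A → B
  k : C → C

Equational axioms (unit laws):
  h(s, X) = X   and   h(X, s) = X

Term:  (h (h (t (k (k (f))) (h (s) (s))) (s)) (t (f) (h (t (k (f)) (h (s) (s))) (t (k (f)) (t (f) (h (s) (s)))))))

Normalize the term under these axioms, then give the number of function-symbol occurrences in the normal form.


1. (h (h (t (k (k (f))) (h (s) (s))) (s)) (t (f) (h (t (k (f)) (h (s) (s))) (t (k (f)) (t (f) (h (s) (s)))))))  →  (h (t (k (k (f))) (h (s) (s))) (t (f) (h (t (k (f)) (h (s) (s))) (t (k (f)) (t (f) (h (s) (s)))))))
2. (h (t (k (k (f))) (h (s) (s))) (t (f) (h (t (k (f)) (h (s) (s))) (t (k (f)) (t (f) (h (s) (s)))))))  →  (h (t (k (k (f))) (s)) (t (f) (h (t (k (f)) (h (s) (s))) (t (k (f)) (t (f) (h (s) (s)))))))
3. (h (t (k (k (f))) (s)) (t (f) (h (t (k (f)) (h (s) (s))) (t (k (f)) (t (f) (h (s) (s)))))))  →  (h (t (k (k (f))) (s)) (t (f) (h (t (k (f)) (s)) (t (k (f)) (t (f) (h (s) (s)))))))
4. (h (t (k (k (f))) (s)) (t (f) (h (t (k (f)) (s)) (t (k (f)) (t (f) (h (s) (s)))))))  →  (h (t (k (k (f))) (s)) (t (f) (h (t (k (f)) (s)) (t (k (f)) (t (f) (s))))))
normal form: (h (t (k (k (f))) (s)) (t (f) (h (t (k (f)) (s)) (t (k (f)) (t (f) (s))))))

size = 19


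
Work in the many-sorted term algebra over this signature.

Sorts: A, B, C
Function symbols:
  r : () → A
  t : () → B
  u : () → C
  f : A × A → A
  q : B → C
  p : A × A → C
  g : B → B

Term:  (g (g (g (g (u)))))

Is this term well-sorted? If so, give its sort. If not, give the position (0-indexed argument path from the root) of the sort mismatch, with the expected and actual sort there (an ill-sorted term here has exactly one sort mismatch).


ill-sorted at position [0, 0, 0, 0]: expected B, got C

        (u) : C
      (g (u)) : ✗ arg 0 at [0, 0, 0, 0] has sort C, expected B


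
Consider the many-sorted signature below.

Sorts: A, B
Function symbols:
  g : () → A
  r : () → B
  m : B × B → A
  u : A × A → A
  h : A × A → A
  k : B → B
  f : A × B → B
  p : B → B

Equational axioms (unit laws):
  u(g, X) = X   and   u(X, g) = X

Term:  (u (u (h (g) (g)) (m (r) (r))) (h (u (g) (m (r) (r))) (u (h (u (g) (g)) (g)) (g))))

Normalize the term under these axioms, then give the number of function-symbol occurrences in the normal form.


size = 15

1. (u (u (h (g) (g)) (m (r) (r))) (h (u (g) (m (r) (r))) (u (h (u (g) (g)) (g)) (g))))  →  (u (u (h (g) (g)) (m (r) (r))) (h (m (r) (r)) (u (h (u (g) (g)) (g)) (g))))
2. (u (u (h (g) (g)) (m (r) (r))) (h (m (r) (r)) (u (h (u (g) (g)) (g)) (g))))  →  (u (u (h (g) (g)) (m (r) (r))) (h (m (r) (r)) (h (u (g) (g)) (g))))
3. (u (u (h (g) (g)) (m (r) (r))) (h (m (r) (r)) (h (u (g) (g)) (g))))  →  (u (u (h (g) (g)) (m (r) (r))) (h (m (r) (r)) (h (g) (g))))
normal form: (u (u (h (g) (g)) (m (r) (r))) (h (m (r) (r)) (h (g) (g))))


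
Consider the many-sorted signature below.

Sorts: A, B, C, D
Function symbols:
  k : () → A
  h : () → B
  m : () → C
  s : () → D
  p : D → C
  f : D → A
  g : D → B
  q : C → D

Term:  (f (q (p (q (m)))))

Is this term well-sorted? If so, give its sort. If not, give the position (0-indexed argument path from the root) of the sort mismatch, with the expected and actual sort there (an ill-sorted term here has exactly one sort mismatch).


        (m) : C
      (q (m)) : D
    (p (q (m))) : C
  (q (p (q (m)))) : D
(f (q (p (q (m))))) : A

well-sorted; sort = A


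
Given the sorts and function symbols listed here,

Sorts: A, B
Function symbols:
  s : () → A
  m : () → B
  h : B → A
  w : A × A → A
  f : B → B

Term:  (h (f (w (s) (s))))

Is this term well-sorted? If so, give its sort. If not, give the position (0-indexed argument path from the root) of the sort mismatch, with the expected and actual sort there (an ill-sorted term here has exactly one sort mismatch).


      (s) : A
      (s) : A
    (w (s) (s)) : A
  (f (w (s) (s))) : ✗ arg 0 at [0, 0] has sort A, expected B

ill-sorted at position [0, 0]: expected B, got A


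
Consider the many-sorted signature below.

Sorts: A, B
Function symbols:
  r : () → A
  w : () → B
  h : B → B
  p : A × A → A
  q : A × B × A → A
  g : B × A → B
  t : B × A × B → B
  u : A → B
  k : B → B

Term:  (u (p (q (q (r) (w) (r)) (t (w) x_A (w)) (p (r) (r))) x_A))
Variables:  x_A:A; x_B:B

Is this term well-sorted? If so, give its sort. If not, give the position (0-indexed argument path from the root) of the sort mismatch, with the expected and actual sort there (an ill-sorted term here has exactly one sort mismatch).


        (r) : A
        (w) : B
        (r) : A
      (q (r) (w) (r)) : A
        (w) : B
        x_A : A
        (w) : B
      (t (w) x_A (w)) : B
        (r) : A
        (r) : A
      (p (r) (r)) : A
    (q (q (r) (w) (r)) (t (w) x_A (w)) (p (r) (r))) : A
    x_A : A
  (p (q (q (r) (w) (r)) (t (w) x_A (w)) (p (r) (r))) x_A) : A
(u (p (q (q (r) (w) (r)) (t (w) x_A (w)) (p (r) (r))) x_A)) : B

well-sorted; sort = B


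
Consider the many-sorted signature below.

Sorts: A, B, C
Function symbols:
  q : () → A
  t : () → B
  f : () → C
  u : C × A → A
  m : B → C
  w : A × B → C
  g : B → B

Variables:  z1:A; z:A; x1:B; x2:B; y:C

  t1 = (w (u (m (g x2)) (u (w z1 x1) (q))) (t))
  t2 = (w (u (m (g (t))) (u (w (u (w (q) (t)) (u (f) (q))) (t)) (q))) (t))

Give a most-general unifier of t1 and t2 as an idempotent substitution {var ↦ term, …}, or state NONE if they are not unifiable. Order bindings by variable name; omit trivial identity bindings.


{x1 ↦ (t), x2 ↦ (t), z1 ↦ (u (w (q) (t)) (u (f) (q)))}


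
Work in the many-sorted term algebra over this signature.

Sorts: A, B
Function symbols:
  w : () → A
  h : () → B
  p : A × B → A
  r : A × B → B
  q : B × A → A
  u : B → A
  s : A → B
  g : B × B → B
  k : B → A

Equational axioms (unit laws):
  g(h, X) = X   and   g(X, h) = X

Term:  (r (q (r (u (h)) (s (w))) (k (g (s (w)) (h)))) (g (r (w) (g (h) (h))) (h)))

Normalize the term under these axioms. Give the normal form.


normal form = (r (q (r (u (h)) (s (w))) (k (s (w)))) (r (w) (h)))

1. (r (q (r (u (h)) (s (w))) (k (g (s (w)) (h)))) (g (r (w) (g (h) (h))) (h)))  →  (r (q (r (u (h)) (s (w))) (k (s (w)))) (g (r (w) (g (h) (h))) (h)))
2. (r (q (r (u (h)) (s (w))) (k (s (w)))) (g (r (w) (g (h) (h))) (h)))  →  (r (q (r (u (h)) (s (w))) (k (s (w)))) (r (w) (g (h) (h))))
3. (r (q (r (u (h)) (s (w))) (k (s (w)))) (r (w) (g (h) (h))))  →  (r (q (r (u (h)) (s (w))) (k (s (w)))) (r (w) (h)))


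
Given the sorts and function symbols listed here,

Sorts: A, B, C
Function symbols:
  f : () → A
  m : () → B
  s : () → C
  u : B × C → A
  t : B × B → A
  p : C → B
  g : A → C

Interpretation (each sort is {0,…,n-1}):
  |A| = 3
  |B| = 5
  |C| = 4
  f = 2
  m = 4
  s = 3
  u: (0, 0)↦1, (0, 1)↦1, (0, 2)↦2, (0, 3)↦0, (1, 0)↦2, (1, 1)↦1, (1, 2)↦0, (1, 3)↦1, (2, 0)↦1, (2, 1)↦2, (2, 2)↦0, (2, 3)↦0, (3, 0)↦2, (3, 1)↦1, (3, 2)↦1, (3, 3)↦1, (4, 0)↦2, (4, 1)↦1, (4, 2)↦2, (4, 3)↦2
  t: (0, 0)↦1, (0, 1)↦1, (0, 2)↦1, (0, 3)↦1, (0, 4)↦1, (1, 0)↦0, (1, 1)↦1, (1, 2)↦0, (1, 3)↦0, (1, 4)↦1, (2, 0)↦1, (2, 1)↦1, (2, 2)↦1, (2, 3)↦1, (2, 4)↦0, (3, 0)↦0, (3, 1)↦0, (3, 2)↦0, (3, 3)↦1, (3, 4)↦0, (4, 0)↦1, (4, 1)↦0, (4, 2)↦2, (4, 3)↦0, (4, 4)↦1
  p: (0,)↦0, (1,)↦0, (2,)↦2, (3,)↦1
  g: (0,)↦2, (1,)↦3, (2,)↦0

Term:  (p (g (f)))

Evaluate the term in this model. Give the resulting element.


  f = 2
  (g (f)) = g(2,) = 0
  (p (g (f))) = p(0,) = 0

value = 0


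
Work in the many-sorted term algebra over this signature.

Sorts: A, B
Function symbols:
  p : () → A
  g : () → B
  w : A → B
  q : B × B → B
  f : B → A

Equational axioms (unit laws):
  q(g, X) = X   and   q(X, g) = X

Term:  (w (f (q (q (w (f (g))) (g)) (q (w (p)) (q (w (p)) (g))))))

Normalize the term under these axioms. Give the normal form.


1. (w (f (q (q (w (f (g))) (g)) (q (w (p)) (q (w (p)) (g))))))  →  (w (f (q (w (f (g))) (q (w (p)) (q (w (p)) (g))))))
2. (w (f (q (w (f (g))) (q (w (p)) (q (w (p)) (g))))))  →  (w (f (q (w (f (g))) (q (w (p)) (w (p))))))

normal form = (w (f (q (w (f (g))) (q (w (p)) (w (p))))))


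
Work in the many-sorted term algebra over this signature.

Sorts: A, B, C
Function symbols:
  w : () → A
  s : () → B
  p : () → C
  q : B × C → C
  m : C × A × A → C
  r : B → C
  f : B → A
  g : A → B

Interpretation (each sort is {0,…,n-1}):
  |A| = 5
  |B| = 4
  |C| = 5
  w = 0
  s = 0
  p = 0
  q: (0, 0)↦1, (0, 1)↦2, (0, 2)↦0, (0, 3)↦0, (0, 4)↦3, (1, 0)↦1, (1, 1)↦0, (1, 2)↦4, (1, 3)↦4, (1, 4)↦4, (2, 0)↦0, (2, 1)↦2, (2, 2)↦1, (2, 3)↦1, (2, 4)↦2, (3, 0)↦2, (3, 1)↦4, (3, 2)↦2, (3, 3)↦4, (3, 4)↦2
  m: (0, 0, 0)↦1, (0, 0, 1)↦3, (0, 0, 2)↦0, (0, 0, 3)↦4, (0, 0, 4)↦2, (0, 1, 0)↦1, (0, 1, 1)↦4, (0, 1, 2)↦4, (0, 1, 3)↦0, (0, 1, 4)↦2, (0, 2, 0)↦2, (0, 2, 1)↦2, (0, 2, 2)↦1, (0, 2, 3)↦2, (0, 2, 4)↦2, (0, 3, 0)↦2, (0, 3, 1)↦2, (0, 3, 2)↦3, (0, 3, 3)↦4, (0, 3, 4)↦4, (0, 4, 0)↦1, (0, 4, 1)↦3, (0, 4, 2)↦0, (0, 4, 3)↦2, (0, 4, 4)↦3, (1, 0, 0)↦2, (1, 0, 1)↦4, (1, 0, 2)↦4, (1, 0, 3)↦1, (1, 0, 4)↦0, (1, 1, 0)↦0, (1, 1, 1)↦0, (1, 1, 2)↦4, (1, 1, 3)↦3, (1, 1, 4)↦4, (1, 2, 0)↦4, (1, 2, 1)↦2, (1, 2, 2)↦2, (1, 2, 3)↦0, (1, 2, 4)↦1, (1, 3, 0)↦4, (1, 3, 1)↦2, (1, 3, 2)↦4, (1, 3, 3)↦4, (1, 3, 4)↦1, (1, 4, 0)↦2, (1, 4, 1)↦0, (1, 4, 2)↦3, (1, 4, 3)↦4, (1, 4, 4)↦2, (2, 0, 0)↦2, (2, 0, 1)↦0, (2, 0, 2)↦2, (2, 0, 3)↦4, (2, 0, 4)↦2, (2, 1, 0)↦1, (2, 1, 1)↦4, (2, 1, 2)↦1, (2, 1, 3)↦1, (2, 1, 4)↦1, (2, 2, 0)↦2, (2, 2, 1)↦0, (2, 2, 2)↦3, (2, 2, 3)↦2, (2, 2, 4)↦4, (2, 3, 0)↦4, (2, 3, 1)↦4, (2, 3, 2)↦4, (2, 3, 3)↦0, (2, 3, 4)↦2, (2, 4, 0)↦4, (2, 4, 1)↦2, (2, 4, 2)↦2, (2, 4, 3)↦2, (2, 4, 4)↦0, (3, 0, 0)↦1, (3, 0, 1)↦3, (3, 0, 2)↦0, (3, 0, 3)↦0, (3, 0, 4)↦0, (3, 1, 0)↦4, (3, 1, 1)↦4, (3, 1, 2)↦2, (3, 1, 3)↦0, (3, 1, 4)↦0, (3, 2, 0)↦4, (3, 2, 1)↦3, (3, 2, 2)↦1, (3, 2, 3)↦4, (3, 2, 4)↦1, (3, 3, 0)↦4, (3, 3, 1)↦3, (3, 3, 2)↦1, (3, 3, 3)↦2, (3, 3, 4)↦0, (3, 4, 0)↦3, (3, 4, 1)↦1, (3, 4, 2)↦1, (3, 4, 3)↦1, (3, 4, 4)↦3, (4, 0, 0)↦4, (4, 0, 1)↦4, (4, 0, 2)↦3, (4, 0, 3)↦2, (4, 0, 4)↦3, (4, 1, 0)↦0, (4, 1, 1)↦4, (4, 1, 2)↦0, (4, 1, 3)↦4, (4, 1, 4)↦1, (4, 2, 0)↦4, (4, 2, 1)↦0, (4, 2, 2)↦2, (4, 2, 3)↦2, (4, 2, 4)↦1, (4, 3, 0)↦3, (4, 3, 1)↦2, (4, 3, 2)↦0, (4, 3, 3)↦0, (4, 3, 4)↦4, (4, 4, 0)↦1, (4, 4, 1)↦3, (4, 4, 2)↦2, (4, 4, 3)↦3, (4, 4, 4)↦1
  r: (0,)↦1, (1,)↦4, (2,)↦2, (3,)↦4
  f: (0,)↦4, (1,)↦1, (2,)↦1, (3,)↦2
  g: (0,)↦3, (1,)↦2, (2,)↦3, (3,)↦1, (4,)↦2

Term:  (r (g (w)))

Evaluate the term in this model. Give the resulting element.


value = 4

  w = 0
  (g (w)) = g(0,) = 3
  (r (g (w))) = r(3,) = 4


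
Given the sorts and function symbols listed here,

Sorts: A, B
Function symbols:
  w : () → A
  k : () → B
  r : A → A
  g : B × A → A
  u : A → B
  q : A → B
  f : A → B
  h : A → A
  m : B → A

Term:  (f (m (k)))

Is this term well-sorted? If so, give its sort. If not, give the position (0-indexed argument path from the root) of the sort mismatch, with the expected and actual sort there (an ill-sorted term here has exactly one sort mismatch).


well-sorted; sort = B

    (k) : B
  (m (k)) : A
(f (m (k))) : B


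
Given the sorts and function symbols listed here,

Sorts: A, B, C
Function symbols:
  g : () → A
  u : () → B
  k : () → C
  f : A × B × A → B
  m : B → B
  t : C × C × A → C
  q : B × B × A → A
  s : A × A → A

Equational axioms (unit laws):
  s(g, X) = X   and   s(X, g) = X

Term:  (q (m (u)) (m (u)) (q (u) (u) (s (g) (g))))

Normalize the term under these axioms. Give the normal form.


1. (q (m (u)) (m (u)) (q (u) (u) (s (g) (g))))  →  (q (m (u)) (m (u)) (q (u) (u) (g)))

normal form = (q (m (u)) (m (u)) (q (u) (u) (g)))


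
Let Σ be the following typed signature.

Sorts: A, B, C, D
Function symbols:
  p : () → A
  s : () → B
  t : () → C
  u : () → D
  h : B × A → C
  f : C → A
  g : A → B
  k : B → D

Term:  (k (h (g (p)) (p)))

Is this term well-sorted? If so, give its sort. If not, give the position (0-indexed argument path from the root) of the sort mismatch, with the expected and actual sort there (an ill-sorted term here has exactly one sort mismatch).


      (p) : A
    (g (p)) : B
    (p) : A
  (h (g (p)) (p)) : C
(k (h (g (p)) (p))) : ✗ arg 0 at [0] has sort C, expected B

ill-sorted at position [0]: expected B, got C


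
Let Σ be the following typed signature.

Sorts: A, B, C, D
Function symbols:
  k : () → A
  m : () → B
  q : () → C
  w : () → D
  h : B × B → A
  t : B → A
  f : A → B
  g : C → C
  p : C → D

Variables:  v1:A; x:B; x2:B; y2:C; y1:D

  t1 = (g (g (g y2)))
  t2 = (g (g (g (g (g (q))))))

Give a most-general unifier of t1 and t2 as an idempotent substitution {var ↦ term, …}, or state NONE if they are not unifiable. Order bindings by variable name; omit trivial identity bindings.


{y2 ↦ (g (g (q)))}


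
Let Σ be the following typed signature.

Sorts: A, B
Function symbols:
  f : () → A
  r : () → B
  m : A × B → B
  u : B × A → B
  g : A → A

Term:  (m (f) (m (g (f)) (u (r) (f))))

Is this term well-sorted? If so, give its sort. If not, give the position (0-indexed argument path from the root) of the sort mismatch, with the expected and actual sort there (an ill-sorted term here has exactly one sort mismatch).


well-sorted; sort = B

  (f) : A
      (f) : A
    (g (f)) : A
      (r) : B
      (f) : A
    (u (r) (f)) : B
  (m (g (f)) (u (r) (f))) : B
(m (f) (m (g (f)) (u (r) (f)))) : B


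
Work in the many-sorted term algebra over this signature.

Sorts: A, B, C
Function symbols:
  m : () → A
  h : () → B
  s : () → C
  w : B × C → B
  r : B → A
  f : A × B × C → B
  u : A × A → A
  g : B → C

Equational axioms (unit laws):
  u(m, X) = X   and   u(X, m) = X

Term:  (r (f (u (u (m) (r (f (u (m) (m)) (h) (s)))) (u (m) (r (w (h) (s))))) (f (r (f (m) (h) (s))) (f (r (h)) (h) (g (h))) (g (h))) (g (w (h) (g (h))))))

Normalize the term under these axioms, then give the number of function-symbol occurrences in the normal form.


1. (r (f (u (u (m) (r (f (u (m) (m)) (h) (s)))) (u (m) (r (w (h) (s))))) (f (r (f (m) (h) (s))) (f (r (h)) (h) (g (h))) (g (h))) (g (w (h) (g (h))))))  →  (r (f (u (r (f (u (m) (m)) (h) (s))) (u (m) (r (w (h) (s))))) (f (r (f (m) (h) (s))) (f (r (h)) (h) (g (h))) (g (h))) (g (w (h) (g (h))))))
2. (r (f (u (r (f (u (m) (m)) (h) (s))) (u (m) (r (w (h) (s))))) (f (r (f (m) (h) (s))) (f (r (h)) (h) (g (h))) (g (h))) (g (w (h) (g (h))))))  →  (r (f (u (r (f (m) (h) (s))) (u (m) (r (w (h) (s))))) (f (r (f (m) (h) (s))) (f (r (h)) (h) (g (h))) (g (h))) (g (w (h) (g (h))))))
3. (r (f (u (r (f (m) (h) (s))) (u (m) (r (w (h) (s))))) (f (r (f (m) (h) (s))) (f (r (h)) (h) (g (h))) (g (h))) (g (w (h) (g (h))))))  →  (r (f (u (r (f (m) (h) (s))) (r (w (h) (s)))) (f (r (f (m) (h) (s))) (f (r (h)) (h) (g (h))) (g (h))) (g (w (h) (g (h))))))
normal form: (r (f (u (r (f (m) (h) (s))) (r (w (h) (s)))) (f (r (f (m) (h) (s))) (f (r (h)) (h) (g (h))) (g (h))) (g (w (h) (g (h))))))

size = 31


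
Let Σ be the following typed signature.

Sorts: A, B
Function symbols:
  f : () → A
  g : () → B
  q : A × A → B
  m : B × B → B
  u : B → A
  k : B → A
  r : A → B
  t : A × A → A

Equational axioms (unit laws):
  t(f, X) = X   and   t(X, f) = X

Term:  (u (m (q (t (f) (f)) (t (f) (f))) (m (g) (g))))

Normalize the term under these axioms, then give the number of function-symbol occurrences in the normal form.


size = 8

1. (u (m (q (t (f) (f)) (t (f) (f))) (m (g) (g))))  →  (u (m (q (f) (t (f) (f))) (m (g) (g))))
2. (u (m (q (f) (t (f) (f))) (m (g) (g))))  →  (u (m (q (f) (f)) (m (g) (g))))
normal form: (u (m (q (f) (f)) (m (g) (g))))


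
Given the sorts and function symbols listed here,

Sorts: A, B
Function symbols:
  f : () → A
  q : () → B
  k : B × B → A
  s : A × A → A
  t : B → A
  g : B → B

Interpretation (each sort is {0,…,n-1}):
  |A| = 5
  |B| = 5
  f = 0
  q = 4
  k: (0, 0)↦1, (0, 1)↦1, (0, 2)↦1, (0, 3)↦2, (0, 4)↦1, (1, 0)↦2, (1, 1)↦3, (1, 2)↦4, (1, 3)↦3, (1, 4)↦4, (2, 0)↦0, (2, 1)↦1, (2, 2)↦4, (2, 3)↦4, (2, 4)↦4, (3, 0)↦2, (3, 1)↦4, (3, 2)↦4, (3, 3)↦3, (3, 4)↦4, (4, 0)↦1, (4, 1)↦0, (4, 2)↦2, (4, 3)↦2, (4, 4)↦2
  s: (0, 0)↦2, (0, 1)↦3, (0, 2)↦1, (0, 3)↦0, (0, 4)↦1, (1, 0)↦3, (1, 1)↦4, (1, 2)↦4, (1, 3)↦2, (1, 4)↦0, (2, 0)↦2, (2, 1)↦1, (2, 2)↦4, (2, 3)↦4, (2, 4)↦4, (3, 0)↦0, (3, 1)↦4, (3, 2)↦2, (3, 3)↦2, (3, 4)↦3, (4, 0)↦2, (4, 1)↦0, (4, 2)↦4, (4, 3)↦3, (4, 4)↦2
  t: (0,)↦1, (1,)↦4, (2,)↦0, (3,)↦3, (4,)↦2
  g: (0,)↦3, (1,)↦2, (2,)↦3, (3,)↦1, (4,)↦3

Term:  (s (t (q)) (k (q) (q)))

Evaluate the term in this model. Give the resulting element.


  q = 4
  (t (q)) = t(4,) = 2
  q = 4
  q = 4
  (k (q) (q)) = k(4, 4) = 2
  (s (t (q)) (k (q) (q))) = s(2, 2) = 4

value = 4


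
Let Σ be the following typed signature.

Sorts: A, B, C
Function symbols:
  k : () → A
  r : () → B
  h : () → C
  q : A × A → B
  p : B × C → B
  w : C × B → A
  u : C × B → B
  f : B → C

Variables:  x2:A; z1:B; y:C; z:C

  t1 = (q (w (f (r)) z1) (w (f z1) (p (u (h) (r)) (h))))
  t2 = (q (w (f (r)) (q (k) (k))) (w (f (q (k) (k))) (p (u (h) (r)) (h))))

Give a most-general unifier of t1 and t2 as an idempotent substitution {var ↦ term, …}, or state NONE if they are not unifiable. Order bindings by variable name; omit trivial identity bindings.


{z1 ↦ (q (k) (k))}


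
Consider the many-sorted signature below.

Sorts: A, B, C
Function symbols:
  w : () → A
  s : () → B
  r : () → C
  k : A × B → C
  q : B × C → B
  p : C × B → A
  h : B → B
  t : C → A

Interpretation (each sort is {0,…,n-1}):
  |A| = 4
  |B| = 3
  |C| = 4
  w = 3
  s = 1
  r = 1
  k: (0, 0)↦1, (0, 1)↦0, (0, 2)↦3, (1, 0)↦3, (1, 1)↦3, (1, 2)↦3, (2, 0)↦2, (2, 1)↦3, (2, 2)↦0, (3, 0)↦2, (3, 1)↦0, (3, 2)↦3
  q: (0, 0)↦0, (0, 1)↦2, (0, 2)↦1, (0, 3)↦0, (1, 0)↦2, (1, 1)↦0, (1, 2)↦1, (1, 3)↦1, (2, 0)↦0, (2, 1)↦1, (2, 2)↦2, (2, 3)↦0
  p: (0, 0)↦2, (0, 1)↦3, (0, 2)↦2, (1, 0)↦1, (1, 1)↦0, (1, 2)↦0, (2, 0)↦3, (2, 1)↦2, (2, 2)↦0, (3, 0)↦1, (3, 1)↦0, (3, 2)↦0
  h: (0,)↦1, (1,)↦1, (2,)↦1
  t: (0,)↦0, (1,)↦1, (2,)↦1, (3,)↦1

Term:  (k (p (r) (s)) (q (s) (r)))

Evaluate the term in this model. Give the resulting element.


value = 1

  r = 1
  s = 1
  (p (r) (s)) = p(1, 1) = 0
  s = 1
  r = 1
  (q (s) (r)) = q(1, 1) = 0
  (k (p (r) (s)) (q (s) (r))) = k(0, 0) = 1


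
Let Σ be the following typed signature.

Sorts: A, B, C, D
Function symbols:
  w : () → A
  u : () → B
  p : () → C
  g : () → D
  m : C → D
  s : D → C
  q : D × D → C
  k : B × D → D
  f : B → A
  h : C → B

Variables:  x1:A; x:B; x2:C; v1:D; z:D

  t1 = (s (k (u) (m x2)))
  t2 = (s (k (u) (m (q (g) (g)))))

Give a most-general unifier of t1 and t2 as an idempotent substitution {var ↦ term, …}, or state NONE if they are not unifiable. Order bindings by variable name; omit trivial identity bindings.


{x2 ↦ (q (g) (g))}


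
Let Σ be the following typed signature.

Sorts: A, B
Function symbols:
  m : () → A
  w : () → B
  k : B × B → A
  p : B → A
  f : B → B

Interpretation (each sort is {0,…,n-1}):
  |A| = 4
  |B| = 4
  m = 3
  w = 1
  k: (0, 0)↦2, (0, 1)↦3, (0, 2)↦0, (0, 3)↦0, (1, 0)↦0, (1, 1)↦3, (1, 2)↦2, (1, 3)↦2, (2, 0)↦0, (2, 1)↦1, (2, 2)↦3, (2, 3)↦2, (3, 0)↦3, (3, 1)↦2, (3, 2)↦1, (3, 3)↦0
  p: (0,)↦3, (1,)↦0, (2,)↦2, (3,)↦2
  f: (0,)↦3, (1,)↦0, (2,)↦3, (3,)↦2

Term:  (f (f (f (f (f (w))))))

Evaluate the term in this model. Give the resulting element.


value = 2

  w = 1
  (f (w)) = f(1,) = 0
  (f (f (w))) = f(0,) = 3
  (f (f (f (w)))) = f(3,) = 2
  (f (f (f (f (w))))) = f(2,) = 3
  (f (f (f (f (f (w)))))) = f(3,) = 2


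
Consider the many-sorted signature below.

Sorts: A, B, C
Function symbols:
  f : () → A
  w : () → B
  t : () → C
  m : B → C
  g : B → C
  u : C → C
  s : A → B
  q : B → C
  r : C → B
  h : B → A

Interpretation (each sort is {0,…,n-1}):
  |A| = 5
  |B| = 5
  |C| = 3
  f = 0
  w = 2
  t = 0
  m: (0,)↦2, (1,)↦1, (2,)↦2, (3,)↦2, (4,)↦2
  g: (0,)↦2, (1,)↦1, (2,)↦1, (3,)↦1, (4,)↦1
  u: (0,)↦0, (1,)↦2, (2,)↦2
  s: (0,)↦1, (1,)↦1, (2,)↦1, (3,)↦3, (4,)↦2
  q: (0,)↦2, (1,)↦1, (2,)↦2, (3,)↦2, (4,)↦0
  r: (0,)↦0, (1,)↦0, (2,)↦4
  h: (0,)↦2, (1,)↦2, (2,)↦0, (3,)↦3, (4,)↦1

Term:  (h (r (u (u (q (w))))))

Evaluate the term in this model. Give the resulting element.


value = 1

  w = 2
  (q (w)) = q(2,) = 2
  (u (q (w))) = u(2,) = 2
  (u (u (q (w)))) = u(2,) = 2
  (r (u (u (q (w))))) = r(2,) = 4
  (h (r (u (u (q (w)))))) = h(4,) = 1


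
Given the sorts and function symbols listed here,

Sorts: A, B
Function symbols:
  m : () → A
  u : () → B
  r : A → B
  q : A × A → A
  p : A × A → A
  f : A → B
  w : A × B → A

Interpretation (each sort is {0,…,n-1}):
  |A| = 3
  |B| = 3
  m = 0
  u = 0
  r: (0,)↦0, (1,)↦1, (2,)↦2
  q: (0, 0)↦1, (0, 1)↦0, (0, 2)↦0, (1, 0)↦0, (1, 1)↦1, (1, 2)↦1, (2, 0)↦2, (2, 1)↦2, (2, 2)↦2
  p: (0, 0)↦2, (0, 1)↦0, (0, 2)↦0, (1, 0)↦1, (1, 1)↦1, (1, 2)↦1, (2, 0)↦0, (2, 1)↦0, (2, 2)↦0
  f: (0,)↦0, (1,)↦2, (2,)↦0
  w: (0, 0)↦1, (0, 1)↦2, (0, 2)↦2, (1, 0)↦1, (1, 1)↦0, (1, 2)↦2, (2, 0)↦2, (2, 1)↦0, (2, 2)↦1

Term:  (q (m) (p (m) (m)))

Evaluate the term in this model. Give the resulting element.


  m = 0
  m = 0
  m = 0
  (p (m) (m)) = p(0, 0) = 2
  (q (m) (p (m) (m))) = q(0, 2) = 0

value = 0


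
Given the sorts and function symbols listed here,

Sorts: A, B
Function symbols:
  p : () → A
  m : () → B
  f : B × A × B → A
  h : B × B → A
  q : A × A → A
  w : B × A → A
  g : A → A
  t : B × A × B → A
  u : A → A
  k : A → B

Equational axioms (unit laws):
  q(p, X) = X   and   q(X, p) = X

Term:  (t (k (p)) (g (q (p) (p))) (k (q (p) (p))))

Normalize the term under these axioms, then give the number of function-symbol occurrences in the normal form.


1. (t (k (p)) (g (q (p) (p))) (k (q (p) (p))))  →  (t (k (p)) (g (p)) (k (q (p) (p))))
2. (t (k (p)) (g (p)) (k (q (p) (p))))  →  (t (k (p)) (g (p)) (k (p)))
normal form: (t (k (p)) (g (p)) (k (p)))

size = 7


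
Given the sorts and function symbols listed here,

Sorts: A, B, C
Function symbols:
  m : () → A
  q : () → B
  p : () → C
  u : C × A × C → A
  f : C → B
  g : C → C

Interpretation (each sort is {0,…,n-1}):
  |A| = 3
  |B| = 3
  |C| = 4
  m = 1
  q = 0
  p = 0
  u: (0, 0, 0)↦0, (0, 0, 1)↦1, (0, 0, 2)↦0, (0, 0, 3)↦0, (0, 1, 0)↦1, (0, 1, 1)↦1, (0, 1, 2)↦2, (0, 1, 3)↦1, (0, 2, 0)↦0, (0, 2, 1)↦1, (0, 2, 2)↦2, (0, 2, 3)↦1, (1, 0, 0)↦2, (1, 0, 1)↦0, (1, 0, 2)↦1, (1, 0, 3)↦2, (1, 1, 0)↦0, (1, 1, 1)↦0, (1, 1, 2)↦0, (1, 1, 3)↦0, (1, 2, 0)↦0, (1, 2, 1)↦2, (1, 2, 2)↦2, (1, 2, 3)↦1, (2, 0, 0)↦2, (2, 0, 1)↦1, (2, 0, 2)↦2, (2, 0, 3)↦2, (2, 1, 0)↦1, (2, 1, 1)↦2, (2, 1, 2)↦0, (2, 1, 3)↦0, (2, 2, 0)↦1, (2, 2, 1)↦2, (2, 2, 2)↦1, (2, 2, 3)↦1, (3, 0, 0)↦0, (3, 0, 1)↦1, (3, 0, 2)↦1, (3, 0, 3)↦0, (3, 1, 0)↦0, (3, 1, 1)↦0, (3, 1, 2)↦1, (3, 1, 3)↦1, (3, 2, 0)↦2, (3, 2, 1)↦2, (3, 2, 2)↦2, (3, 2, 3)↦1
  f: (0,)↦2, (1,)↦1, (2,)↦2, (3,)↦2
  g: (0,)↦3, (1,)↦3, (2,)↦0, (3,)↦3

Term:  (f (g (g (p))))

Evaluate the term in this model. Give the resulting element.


  p = 0
  (g (p)) = g(0,) = 3
  (g (g (p))) = g(3,) = 3
  (f (g (g (p)))) = f(3,) = 2

value = 2


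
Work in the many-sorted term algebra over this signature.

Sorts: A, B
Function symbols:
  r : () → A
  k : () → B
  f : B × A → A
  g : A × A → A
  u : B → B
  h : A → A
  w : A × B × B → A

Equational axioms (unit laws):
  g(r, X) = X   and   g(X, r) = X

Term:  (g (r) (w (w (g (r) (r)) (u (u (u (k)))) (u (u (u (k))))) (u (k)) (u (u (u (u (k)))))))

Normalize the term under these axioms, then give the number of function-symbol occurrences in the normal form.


1. (g (r) (w (w (g (r) (r)) (u (u (u (k)))) (u (u (u (k))))) (u (k)) (u (u (u (u (k)))))))  →  (w (w (g (r) (r)) (u (u (u (k)))) (u (u (u (k))))) (u (k)) (u (u (u (u (k))))))
2. (w (w (g (r) (r)) (u (u (u (k)))) (u (u (u (k))))) (u (k)) (u (u (u (u (k))))))  →  (w (w (r) (u (u (u (k)))) (u (u (u (k))))) (u (k)) (u (u (u (u (k))))))
normal form: (w (w (r) (u (u (u (k)))) (u (u (u (k))))) (u (k)) (u (u (u (u (k))))))

size = 18


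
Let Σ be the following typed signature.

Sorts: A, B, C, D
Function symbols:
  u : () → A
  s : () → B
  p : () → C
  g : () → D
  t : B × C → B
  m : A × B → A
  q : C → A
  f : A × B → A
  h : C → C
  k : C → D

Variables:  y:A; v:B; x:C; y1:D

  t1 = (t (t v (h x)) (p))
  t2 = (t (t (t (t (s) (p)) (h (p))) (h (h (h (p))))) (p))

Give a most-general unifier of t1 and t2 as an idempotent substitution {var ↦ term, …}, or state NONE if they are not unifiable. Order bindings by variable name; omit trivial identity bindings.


{v ↦ (t (t (s) (p)) (h (p))), x ↦ (h (h (p)))}
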